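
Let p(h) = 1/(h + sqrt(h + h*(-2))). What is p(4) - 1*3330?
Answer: -16649/5 - I/10 ≈ -3329.8 - 0.1*I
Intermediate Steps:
p(h) = 1/(h + sqrt(-h)) (p(h) = 1/(h + sqrt(h - 2*h)) = 1/(h + sqrt(-h)))
p(4) - 1*3330 = 1/(4 + sqrt(-1*4)) - 1*3330 = 1/(4 + sqrt(-4)) - 3330 = 1/(4 + 2*I) - 3330 = (4 - 2*I)/20 - 3330 = -3330 + (4 - 2*I)/20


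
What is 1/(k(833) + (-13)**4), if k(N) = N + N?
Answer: 1/30227 ≈ 3.3083e-5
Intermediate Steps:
k(N) = 2*N
1/(k(833) + (-13)**4) = 1/(2*833 + (-13)**4) = 1/(1666 + 28561) = 1/30227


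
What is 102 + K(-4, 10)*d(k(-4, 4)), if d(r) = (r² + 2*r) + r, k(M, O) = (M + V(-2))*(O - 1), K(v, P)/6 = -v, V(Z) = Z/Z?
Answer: 1398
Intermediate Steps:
V(Z) = 1
K(v, P) = -6*v (K(v, P) = 6*(-v) = -6*v)
k(M, O) = (1 + M)*(-1 + O) (k(M, O) = (M + 1)*(O - 1) = (1 + M)*(-1 + O))
d(r) = r² + 3*r
102 + K(-4, 10)*d(k(-4, 4)) = 102 + (-6*(-4))*((-1 + 4 - 1*(-4) - 4*4)*(3 + (-1 + 4 - 1*(-4) - 4*4))) = 102 + 24*((-1 + 4 + 4 - 16)*(3 + (-1 + 4 + 4 - 16))) = 102 + 24*(-9*(3 - 9)) = 102 + 24*(-9*(-6)) = 102 + 24*54 = 102 + 1296 = 1398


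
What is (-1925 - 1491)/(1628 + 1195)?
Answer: -3416/2823 ≈ -1.2101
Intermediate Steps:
(-1925 - 1491)/(1628 + 1195) = -3416/2823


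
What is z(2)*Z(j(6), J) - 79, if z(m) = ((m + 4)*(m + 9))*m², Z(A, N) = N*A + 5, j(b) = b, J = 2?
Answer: 4409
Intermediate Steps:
Z(A, N) = 5 + A*N (Z(A, N) = A*N + 5 = 5 + A*N)
z(m) = m²*(4 + m)*(9 + m) (z(m) = ((4 + m)*(9 + m))*m² = m²*(4 + m)*(9 + m))
z(2)*Z(j(6), J) - 79 = (2²*(36 + 2² + 13*2))*(5 + 6*2) - 79 = (4*(36 + 4 + 26))*(5 + 12) - 79 = (4*66)*17 - 79 = 264*17 - 79 = 4488 - 79 = 4409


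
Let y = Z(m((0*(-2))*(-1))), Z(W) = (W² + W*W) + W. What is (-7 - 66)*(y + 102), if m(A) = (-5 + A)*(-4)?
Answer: -67306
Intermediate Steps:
m(A) = 20 - 4*A
Z(W) = W + 2*W² (Z(W) = (W² + W²) + W = 2*W² + W = W + 2*W²)
y = 820 (y = (20 - 4*0*(-2)*(-1))*(1 + 2*(20 - 4*0*(-2)*(-1))) = (20 - 0*(-1))*(1 + 2*(20 - 0*(-1))) = (20 - 4*0)*(1 + 2*(20 - 4*0)) = (20 + 0)*(1 + 2*(20 + 0)) = 20*(1 + 2*20) = 20*(1 + 40) = 20*41 = 820)
(-7 - 66)*(y + 102) = (-7 - 66)*(820 + 102) = -73*922 = -67306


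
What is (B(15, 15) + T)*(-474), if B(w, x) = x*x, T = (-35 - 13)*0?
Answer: -106650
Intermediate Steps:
T = 0 (T = -48*0 = 0)
B(w, x) = x²
(B(15, 15) + T)*(-474) = (15² + 0)*(-474) = (225 + 0)*(-474) = 225*(-474) = -106650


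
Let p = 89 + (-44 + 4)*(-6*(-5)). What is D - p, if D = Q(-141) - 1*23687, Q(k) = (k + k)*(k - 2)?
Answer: 17750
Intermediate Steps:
Q(k) = 2*k*(-2 + k) (Q(k) = (2*k)*(-2 + k) = 2*k*(-2 + k))
p = -1111 (p = 89 - 40*30 = 89 - 1200 = -1111)
D = 16639 (D = 2*(-141)*(-2 - 141) - 1*23687 = 2*(-141)*(-143) - 23687 = 40326 - 23687 = 16639)
D - p = 16639 - 1*(-1111) = 16639 + 1111 = 17750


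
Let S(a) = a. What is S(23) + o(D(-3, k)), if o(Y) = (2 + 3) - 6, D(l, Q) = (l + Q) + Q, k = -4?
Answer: 22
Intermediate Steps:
D(l, Q) = l + 2*Q (D(l, Q) = (Q + l) + Q = l + 2*Q)
o(Y) = -1 (o(Y) = 5 - 6 = -1)
S(23) + o(D(-3, k)) = 23 - 1 = 22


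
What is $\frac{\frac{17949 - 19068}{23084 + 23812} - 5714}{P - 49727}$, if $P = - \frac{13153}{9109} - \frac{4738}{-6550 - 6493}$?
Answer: $\frac{10612184511721627}{92355856498728352} \approx 0.11491$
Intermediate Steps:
$P = - \frac{128396137}{118808687}$ ($P = \left(-13153\right) \frac{1}{9109} - \frac{4738}{-6550 - 6493} = - \frac{13153}{9109} - \frac{4738}{-13043} = - \frac{13153}{9109} - - \frac{4738}{13043} = - \frac{13153}{9109} + \frac{4738}{13043} = - \frac{128396137}{118808687} \approx -1.0807$)
$\frac{\frac{17949 - 19068}{23084 + 23812} - 5714}{P - 49727} = \frac{\frac{17949 - 19068}{23084 + 23812} - 5714}{- \frac{128396137}{118808687} - 49727} = \frac{- \frac{1119}{46896} - 5714}{- \frac{5908127974586}{118808687}} = \left(\left(-1119\right) \frac{1}{46896} - 5714\right) \left(- \frac{118808687}{5908127974586}\right) = \left(- \frac{373}{15632} - 5714\right) \left(- \frac{118808687}{5908127974586}\right) = \left(- \frac{89321621}{15632}\right) \left(- \frac{118808687}{5908127974586}\right) = \frac{10612184511721627}{92355856498728352}$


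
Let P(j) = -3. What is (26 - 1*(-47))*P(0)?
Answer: -219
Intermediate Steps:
(26 - 1*(-47))*P(0) = (26 - 1*(-47))*(-3) = (26 + 47)*(-3) = 73*(-3) = -219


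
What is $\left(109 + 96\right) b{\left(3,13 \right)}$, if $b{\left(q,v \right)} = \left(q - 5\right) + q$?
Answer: $205$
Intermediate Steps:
$b{\left(q,v \right)} = -5 + 2 q$ ($b{\left(q,v \right)} = \left(-5 + q\right) + q = -5 + 2 q$)
$\left(109 + 96\right) b{\left(3,13 \right)} = \left(109 + 96\right) \left(-5 + 2 \cdot 3\right) = 205 \left(-5 + 6\right) = 205 \cdot 1 = 205$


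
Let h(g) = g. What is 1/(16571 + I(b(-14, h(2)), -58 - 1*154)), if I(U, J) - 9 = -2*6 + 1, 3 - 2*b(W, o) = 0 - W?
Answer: 1/16569 ≈ 6.0354e-5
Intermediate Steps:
b(W, o) = 3/2 + W/2 (b(W, o) = 3/2 - (0 - W)/2 = 3/2 - (-1)*W/2 = 3/2 + W/2)
I(U, J) = -2 (I(U, J) = 9 + (-2*6 + 1) = 9 + (-12 + 1) = 9 - 11 = -2)
1/(16571 + I(b(-14, h(2)), -58 - 1*154)) = 1/(16571 - 2) = 1/16569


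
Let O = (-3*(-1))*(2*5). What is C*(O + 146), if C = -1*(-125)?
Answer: 22000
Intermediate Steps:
C = 125
O = 30 (O = 3*10 = 30)
C*(O + 146) = 125*(30 + 146) = 125*176 = 22000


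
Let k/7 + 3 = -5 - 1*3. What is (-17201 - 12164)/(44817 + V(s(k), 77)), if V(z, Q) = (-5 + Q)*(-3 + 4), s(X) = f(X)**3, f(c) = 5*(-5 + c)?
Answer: -29365/44889 ≈ -0.65417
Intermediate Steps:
f(c) = -25 + 5*c
k = -77 (k = -21 + 7*(-5 - 1*3) = -21 + 7*(-5 - 3) = -21 + 7*(-8) = -21 - 56 = -77)
s(X) = (-25 + 5*X)**3
V(z, Q) = -5 + Q (V(z, Q) = (-5 + Q)*1 = -5 + Q)
(-17201 - 12164)/(44817 + V(s(k), 77)) = (-17201 - 12164)/(44817 + (-5 + 77)) = -29365/(44817 + 72) = -29365/44889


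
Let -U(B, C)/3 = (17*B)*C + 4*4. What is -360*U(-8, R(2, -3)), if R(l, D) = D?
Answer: 457920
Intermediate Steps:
U(B, C) = -48 - 51*B*C (U(B, C) = -3*((17*B)*C + 4*4) = -3*(17*B*C + 16) = -3*(16 + 17*B*C) = -48 - 51*B*C)
-360*U(-8, R(2, -3)) = -360*(-48 - 51*(-8)*(-3)) = -360*(-48 - 1224) = -360*(-1272) = 457920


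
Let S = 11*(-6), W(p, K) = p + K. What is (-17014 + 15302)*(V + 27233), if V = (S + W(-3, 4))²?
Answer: -53856096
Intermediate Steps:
W(p, K) = K + p
S = -66
V = 4225 (V = (-66 + (4 - 3))² = (-66 + 1)² = (-65)² = 4225)
(-17014 + 15302)*(V + 27233) = (-17014 + 15302)*(4225 + 27233) = -1712*31458 = -53856096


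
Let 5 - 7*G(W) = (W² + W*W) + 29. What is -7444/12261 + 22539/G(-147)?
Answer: -752116067/176730054 ≈ -4.2557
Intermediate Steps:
G(W) = -24/7 - 2*W²/7 (G(W) = 5/7 - ((W² + W*W) + 29)/7 = 5/7 - ((W² + W²) + 29)/7 = 5/7 - (2*W² + 29)/7 = 5/7 - (29 + 2*W²)/7 = 5/7 + (-29/7 - 2*W²/7) = -24/7 - 2*W²/7)
-7444/12261 + 22539/G(-147) = -7444/12261 + 22539/(-24/7 - 2/7*(-147)²) = -7444*1/12261 + 22539/(-24/7 - 2/7*21609) = -7444/12261 + 22539/(-24/7 - 6174) = -7444/12261 + 22539/(-43242/7) = -7444/12261 + 22539*(-7/43242) = -7444/12261 - 52591/14414 = -752116067/176730054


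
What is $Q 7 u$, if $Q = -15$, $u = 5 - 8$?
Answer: $315$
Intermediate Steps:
$u = -3$ ($u = 5 - 8 = -3$)
$Q 7 u = \left(-15\right) 7 \left(-3\right) = \left(-105\right) \left(-3\right) = 315$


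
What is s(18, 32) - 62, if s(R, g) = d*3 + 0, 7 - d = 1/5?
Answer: -208/5 ≈ -41.600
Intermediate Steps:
d = 34/5 (d = 7 - 1/5 = 7 - 1*⅕ = 7 - ⅕ = 34/5 ≈ 6.8000)
s(R, g) = 102/5 (s(R, g) = (34/5)*3 + 0 = 102/5 + 0 = 102/5)
s(18, 32) - 62 = 102/5 - 62 = -208/5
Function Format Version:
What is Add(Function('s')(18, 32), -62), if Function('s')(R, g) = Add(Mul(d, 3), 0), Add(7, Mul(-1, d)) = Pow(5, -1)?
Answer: Rational(-208, 5) ≈ -41.600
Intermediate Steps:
d = Rational(34, 5) (d = Add(7, Mul(-1, Pow(5, -1))) = Add(7, Mul(-1, Rational(1, 5))) = Add(7, Rational(-1, 5)) = Rational(34, 5) ≈ 6.8000)
Function('s')(R, g) = Rational(102, 5) (Function('s')(R, g) = Add(Mul(Rational(34, 5), 3), 0) = Add(Rational(102, 5), 0) = Rational(102, 5))
Add(Function('s')(18, 32), -62) = Add(Rational(102, 5), -62) = Rational(-208, 5)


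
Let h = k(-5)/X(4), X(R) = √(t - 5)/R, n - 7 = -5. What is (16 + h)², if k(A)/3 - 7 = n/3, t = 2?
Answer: -7696/3 - 2944*I*√3/3 ≈ -2565.3 - 1699.7*I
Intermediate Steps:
n = 2 (n = 7 - 5 = 2)
k(A) = 23 (k(A) = 21 + 3*(2/3) = 21 + 3*(2*(⅓)) = 21 + 3*(⅔) = 21 + 2 = 23)
X(R) = I*√3/R (X(R) = √(2 - 5)/R = √(-3)/R = (I*√3)/R = I*√3/R)
h = -92*I*√3/3 (h = 23/((I*√3/4)) = 23*(-4*I*√3/3) = -92*I*√3/3 ≈ -53.116*I)
(16 + h)² = (16 - 92*I*√3/3)²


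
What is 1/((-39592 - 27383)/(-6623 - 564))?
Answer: 7187/66975 ≈ 0.10731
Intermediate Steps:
1/((-39592 - 27383)/(-6623 - 564)) = 1/(-66975/(-7187)) = 1/(-66975*(-1/7187)) = 1/(66975/7187) = 7187/66975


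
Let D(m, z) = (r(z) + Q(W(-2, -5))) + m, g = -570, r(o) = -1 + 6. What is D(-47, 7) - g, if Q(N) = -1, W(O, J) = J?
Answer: 527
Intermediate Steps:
r(o) = 5
D(m, z) = 4 + m (D(m, z) = (5 - 1) + m = 4 + m)
D(-47, 7) - g = (4 - 47) - 1*(-570) = -43 + 570 = 527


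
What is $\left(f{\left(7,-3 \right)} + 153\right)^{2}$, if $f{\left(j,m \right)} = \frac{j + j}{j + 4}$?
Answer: $\frac{2879809}{121} \approx 23800.0$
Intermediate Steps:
$f{\left(j,m \right)} = \frac{2 j}{4 + j}$
$\left(f{\left(7,-3 \right)} + 153\right)^{2} = \left(2 \cdot 7 \frac{1}{4 + 7} + 153\right)^{2} = \left(2 \cdot 7 \cdot \frac{1}{11} + 153\right)^{2} = \left(\frac{14}{11} + 153\right)^{2} = \left(\frac{1697}{11}\right)^{2} = \frac{2879809}{121}$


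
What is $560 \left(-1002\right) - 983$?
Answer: $-562103$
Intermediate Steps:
$560 \left(-1002\right) - 983 = -561120 - 983 = -562103$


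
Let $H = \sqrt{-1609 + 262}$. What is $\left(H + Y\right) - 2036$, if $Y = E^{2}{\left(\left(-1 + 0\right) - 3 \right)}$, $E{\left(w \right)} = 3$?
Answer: $-2027 + i \sqrt{1347} \approx -2027.0 + 36.701 i$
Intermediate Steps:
$H = i \sqrt{1347}$ ($H = \sqrt{-1347} = i \sqrt{1347} \approx 36.701 i$)
$Y = 9$ ($Y = 3^{2} = 9$)
$\left(H + Y\right) - 2036 = \left(i \sqrt{1347} + 9\right) - 2036 = \left(9 + i \sqrt{1347}\right) - 2036 = -2027 + i \sqrt{1347}$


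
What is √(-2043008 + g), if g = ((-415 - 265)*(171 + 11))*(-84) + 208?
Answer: 4*√522065 ≈ 2890.2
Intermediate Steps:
g = 10396048 (g = -680*182*(-84) + 208 = -123760*(-84) + 208 = 10395840 + 208 = 10396048)
√(-2043008 + g) = √(-2043008 + 10396048) = √8353040 = 4*√522065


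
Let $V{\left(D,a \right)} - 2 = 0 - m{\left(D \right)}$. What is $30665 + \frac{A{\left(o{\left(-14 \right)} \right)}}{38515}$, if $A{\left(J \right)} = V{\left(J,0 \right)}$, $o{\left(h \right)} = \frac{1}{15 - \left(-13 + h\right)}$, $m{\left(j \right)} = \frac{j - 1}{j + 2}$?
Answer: $\frac{100390310586}{3273775} \approx 30665.0$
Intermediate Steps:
$m{\left(j \right)} = \frac{-1 + j}{2 + j}$
$o{\left(h \right)} = \frac{1}{28 - h}$
$V{\left(D,a \right)} = 2 - \frac{-1 + D}{2 + D}$ ($V{\left(D,a \right)} = 2 + \left(0 - \frac{-1 + D}{2 + D}\right) = 2 - \frac{-1 + D}{2 + D}$)
$A{\left(J \right)} = \frac{5 + J}{2 + J}$
$30665 + \frac{A{\left(o{\left(-14 \right)} \right)}}{38515} = 30665 + \frac{\frac{1}{2 - \frac{1}{-28 - 14}} \left(5 - \frac{1}{-28 - 14}\right)}{38515} = 30665 + \frac{5 - \frac{1}{-42}}{2 - \frac{1}{-42}} \cdot \frac{1}{38515} = 30665 + \frac{5 - - \frac{1}{42}}{2 - - \frac{1}{42}} \cdot \frac{1}{38515} = 30665 + \frac{5 + \frac{1}{42}}{2 + \frac{1}{42}} \cdot \frac{1}{38515} = 30665 + \frac{1}{\frac{85}{42}} \cdot \frac{211}{42} \cdot \frac{1}{38515} = 30665 + \frac{42}{85} \cdot \frac{211}{42} \cdot \frac{1}{38515} = 30665 + \frac{211}{85} \cdot \frac{1}{38515} = 30665 + \frac{211}{3273775} = \frac{100390310586}{3273775}$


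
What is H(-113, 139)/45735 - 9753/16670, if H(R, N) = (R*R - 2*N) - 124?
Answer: -47979113/152480490 ≈ -0.31466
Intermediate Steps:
H(R, N) = -124 + R**2 - 2*N (H(R, N) = (R**2 - 2*N) - 124 = -124 + R**2 - 2*N)
H(-113, 139)/45735 - 9753/16670 = (-124 + (-113)**2 - 2*139)/45735 - 9753/16670 = (-124 + 12769 - 278)*(1/45735) - 9753*1/16670 = 12367*(1/45735) - 9753/16670 = 12367/45735 - 9753/16670 = -47979113/152480490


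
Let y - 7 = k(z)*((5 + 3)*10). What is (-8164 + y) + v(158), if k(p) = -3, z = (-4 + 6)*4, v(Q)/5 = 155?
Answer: -7622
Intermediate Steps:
v(Q) = 775 (v(Q) = 5*155 = 775)
z = 8 (z = 2*4 = 8)
y = -233 (y = 7 - 3*(5 + 3)*10 = 7 - 24*10 = 7 - 3*80 = 7 - 240 = -233)
(-8164 + y) + v(158) = (-8164 - 233) + 775 = -8397 + 775 = -7622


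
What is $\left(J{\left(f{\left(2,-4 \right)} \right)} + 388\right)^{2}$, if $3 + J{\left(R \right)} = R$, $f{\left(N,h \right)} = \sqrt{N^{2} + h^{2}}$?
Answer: $148245 + 1540 \sqrt{5} \approx 1.5169 \cdot 10^{5}$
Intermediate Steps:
$J{\left(R \right)} = -3 + R$
$\left(J{\left(f{\left(2,-4 \right)} \right)} + 388\right)^{2} = \left(\left(-3 + \sqrt{2^{2} + \left(-4\right)^{2}}\right) + 388\right)^{2} = \left(\left(-3 + \sqrt{4 + 16}\right) + 388\right)^{2} = \left(\left(-3 + \sqrt{20}\right) + 388\right)^{2} = \left(\left(-3 + 2 \sqrt{5}\right) + 388\right)^{2} = \left(385 + 2 \sqrt{5}\right)^{2}$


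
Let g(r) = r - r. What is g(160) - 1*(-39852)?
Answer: 39852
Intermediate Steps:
g(r) = 0
g(160) - 1*(-39852) = 0 - 1*(-39852) = 0 + 39852 = 39852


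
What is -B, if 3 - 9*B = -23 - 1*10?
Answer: -4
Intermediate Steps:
B = 4 (B = 1/3 - (-23 - 1*10)/9 = 1/3 - (-23 - 10)/9 = 1/3 - 1/9*(-33) = 1/3 + 11/3 = 4)
-B = -1*4 = -4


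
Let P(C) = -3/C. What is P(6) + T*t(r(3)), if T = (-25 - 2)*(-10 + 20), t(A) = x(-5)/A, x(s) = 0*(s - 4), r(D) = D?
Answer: -1/2 ≈ -0.50000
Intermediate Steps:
x(s) = 0 (x(s) = 0*(-4 + s) = 0)
t(A) = 0 (t(A) = 0/A = 0)
T = -270 (T = -27*10 = -270)
P(6) + T*t(r(3)) = -3/6 - 270*0 = -3*1/6 + 0 = -1/2 + 0 = -1/2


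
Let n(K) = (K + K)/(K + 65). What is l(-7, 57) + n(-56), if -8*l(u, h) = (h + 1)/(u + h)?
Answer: -22661/1800 ≈ -12.589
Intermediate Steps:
l(u, h) = -(1 + h)/(8*(h + u)) (l(u, h) = -(h + 1)/(8*(u + h)) = -(1 + h)/(8*(h + u)))
n(K) = 2*K/(65 + K) (n(K) = (2*K)/(65 + K) = 2*K/(65 + K))
l(-7, 57) + n(-56) = (-1 - 1*57)/(8*(57 - 7)) + 2*(-56)/(65 - 56) = (⅛)*(-1 - 57)/50 + 2*(-56)/9 = (⅛)*(1/50)*(-58) + 2*(-56)*(⅑) = -29/200 - 112/9 = -22661/1800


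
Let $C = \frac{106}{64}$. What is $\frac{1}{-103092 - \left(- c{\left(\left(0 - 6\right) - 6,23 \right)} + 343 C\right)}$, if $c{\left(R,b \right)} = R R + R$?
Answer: $- \frac{32}{3312899} \approx -9.6592 \cdot 10^{-6}$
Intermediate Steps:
$C = \frac{53}{32}$ ($C = 106 \cdot \frac{1}{64} = \frac{53}{32} \approx 1.6563$)
$c{\left(R,b \right)} = R + R^{2}$ ($c{\left(R,b \right)} = R^{2} + R = R + R^{2}$)
$\frac{1}{-103092 - \left(- c{\left(\left(0 - 6\right) - 6,23 \right)} + 343 C\right)} = \frac{1}{-103092 - \left(\frac{18179}{32} - \left(\left(0 - 6\right) - 6\right) \left(1 + \left(\left(0 - 6\right) - 6\right)\right)\right)} = \frac{1}{-103092 - \left(\frac{18179}{32} - \left(-6 - 6\right) \left(1 - 12\right)\right)} = \frac{1}{-103092 - \left(\frac{18179}{32} + 12 \left(1 - 12\right)\right)} = \frac{1}{-103092 - \frac{13955}{32}} = \frac{1}{- \frac{3312899}{32}} = - \frac{32}{3312899}$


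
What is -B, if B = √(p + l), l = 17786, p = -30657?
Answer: -I*√12871 ≈ -113.45*I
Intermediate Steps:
B = I*√12871 (B = √(-30657 + 17786) = √(-12871) = I*√12871 ≈ 113.45*I)
-B = -I*√12871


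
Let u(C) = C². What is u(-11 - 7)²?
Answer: 104976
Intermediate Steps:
u(-11 - 7)² = ((-11 - 7)²)² = ((-18)²)² = 324² = 104976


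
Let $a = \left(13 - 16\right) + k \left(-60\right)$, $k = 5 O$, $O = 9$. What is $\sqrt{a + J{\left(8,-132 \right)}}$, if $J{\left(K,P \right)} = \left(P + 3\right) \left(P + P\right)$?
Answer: $\sqrt{31353} \approx 177.07$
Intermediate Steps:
$J{\left(K,P \right)} = 2 P \left(3 + P\right)$ ($J{\left(K,P \right)} = \left(3 + P\right) 2 P = 2 P \left(3 + P\right)$)
$k = 45$ ($k = 5 \cdot 9 = 45$)
$a = -2703$ ($a = \left(13 - 16\right) + 45 \left(-60\right) = -3 - 2700 = -2703$)
$\sqrt{a + J{\left(8,-132 \right)}} = \sqrt{-2703 + 2 \left(-132\right) \left(3 - 132\right)} = \sqrt{-2703 + 2 \left(-132\right) \left(-129\right)} = \sqrt{-2703 + 34056} = \sqrt{31353}$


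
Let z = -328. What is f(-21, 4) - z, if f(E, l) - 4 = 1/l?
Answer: 1329/4 ≈ 332.25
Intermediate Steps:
f(E, l) = 4 + 1/l
f(-21, 4) - z = (4 + 1/4) - 1*(-328) = (4 + 1/4) + 328 = 17/4 + 328 = 1329/4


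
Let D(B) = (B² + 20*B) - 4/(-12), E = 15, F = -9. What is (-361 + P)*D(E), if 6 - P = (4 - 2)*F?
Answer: -531112/3 ≈ -1.7704e+5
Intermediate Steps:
P = 24 (P = 6 - (4 - 2)*(-9) = 6 - 2*(-9) = 6 - 1*(-18) = 6 + 18 = 24)
D(B) = ⅓ + B² + 20*B (D(B) = (B² + 20*B) - 4*(-1/12) = (B² + 20*B) + ⅓ = ⅓ + B² + 20*B)
(-361 + P)*D(E) = (-361 + 24)*(⅓ + 15² + 20*15) = -337*(⅓ + 225 + 300) = -337*1576/3 = -531112/3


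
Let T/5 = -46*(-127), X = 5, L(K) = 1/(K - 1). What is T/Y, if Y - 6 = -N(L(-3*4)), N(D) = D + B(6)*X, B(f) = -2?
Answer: 379730/209 ≈ 1816.9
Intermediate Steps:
L(K) = 1/(-1 + K)
N(D) = -10 + D (N(D) = D - 2*5 = D - 10 = -10 + D)
T = 29210 (T = 5*(-46*(-127)) = 5*5842 = 29210)
Y = 209/13 (Y = 6 - (-10 + 1/(-1 - 3*4)) = 6 - (-10 + 1/(-1 - 12)) = 6 - (-10 + 1/(-13)) = 6 - (-10 - 1/13) = 6 - 1*(-131/13) = 6 + 131/13 = 209/13 ≈ 16.077)
T/Y = 29210/(209/13) = 29210*(13/209) = 379730/209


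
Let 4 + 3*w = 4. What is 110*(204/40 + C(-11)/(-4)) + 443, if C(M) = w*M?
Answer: 1004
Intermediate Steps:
w = 0 (w = -4/3 + (⅓)*4 = -4/3 + 4/3 = 0)
C(M) = 0 (C(M) = 0*M = 0)
110*(204/40 + C(-11)/(-4)) + 443 = 110*(204/40 + 0/(-4)) + 443 = 110*(204*(1/40) + 0*(-¼)) + 443 = 110*(51/10 + 0) + 443 = 110*(51/10) + 443 = 561 + 443 = 1004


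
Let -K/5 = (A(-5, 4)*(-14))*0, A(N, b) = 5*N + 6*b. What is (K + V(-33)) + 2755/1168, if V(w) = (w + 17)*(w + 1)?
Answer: 600771/1168 ≈ 514.36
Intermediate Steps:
V(w) = (1 + w)*(17 + w) (V(w) = (17 + w)*(1 + w) = (1 + w)*(17 + w))
K = 0 (K = -5*(5*(-5) + 6*4)*(-14)*0 = -5*(-25 + 24)*(-14)*0 = -5*(-1*(-14))*0 = -70*0 = -5*0 = 0)
(K + V(-33)) + 2755/1168 = (0 + (17 + (-33)² + 18*(-33))) + 2755/1168 = (0 + (17 + 1089 - 594)) + 2755*(1/1168) = (0 + 512) + 2755/1168 = 512 + 2755/1168 = 600771/1168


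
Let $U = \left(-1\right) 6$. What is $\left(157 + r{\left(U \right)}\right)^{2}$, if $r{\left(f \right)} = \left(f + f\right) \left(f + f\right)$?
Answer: $90601$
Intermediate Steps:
$U = -6$
$r{\left(f \right)} = 4 f^{2}$ ($r{\left(f \right)} = 2 f 2 f = 4 f^{2}$)
$\left(157 + r{\left(U \right)}\right)^{2} = \left(157 + 4 \left(-6\right)^{2}\right)^{2} = \left(157 + 4 \cdot 36\right)^{2} = \left(157 + 144\right)^{2} = 301^{2} = 90601$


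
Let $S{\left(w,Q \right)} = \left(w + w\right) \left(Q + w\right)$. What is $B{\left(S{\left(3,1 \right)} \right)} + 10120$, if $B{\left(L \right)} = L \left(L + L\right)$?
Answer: $11272$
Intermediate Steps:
$S{\left(w,Q \right)} = 2 w \left(Q + w\right)$
$B{\left(L \right)} = 2 L^{2}$ ($B{\left(L \right)} = L 2 L = 2 L^{2}$)
$B{\left(S{\left(3,1 \right)} \right)} + 10120 = 2 \left(2 \cdot 3 \left(1 + 3\right)\right)^{2} + 10120 = 2 \left(2 \cdot 3 \cdot 4\right)^{2} + 10120 = 2 \cdot 24^{2} + 10120 = 2 \cdot 576 + 10120 = 1152 + 10120 = 11272$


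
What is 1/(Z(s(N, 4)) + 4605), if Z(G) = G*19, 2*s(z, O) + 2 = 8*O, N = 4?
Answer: 1/4890 ≈ 0.00020450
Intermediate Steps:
s(z, O) = -1 + 4*O (s(z, O) = -1 + (8*O)/2 = -1 + 4*O)
Z(G) = 19*G
1/(Z(s(N, 4)) + 4605) = 1/(19*(-1 + 4*4) + 4605) = 1/(19*(-1 + 16) + 4605) = 1/(19*15 + 4605) = 1/(285 + 4605) = 1/4890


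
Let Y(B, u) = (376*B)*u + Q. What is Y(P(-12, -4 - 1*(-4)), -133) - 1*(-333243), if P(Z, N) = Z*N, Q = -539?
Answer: 332704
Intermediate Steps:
P(Z, N) = N*Z
Y(B, u) = -539 + 376*B*u (Y(B, u) = (376*B)*u - 539 = 376*B*u - 539 = -539 + 376*B*u)
Y(P(-12, -4 - 1*(-4)), -133) - 1*(-333243) = (-539 + 376*((-4 - 1*(-4))*(-12))*(-133)) - 1*(-333243) = (-539 + 376*((-4 + 4)*(-12))*(-133)) + 333243 = (-539 + 376*(0*(-12))*(-133)) + 333243 = (-539 + 376*0*(-133)) + 333243 = (-539 + 0) + 333243 = -539 + 333243 = 332704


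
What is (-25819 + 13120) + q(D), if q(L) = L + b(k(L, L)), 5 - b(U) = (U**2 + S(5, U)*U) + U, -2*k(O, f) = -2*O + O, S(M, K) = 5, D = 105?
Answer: -62641/4 ≈ -15660.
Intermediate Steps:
k(O, f) = O/2 (k(O, f) = -(-2*O + O)/2 = -(-1)*O/2 = O/2)
b(U) = 5 - U**2 - 6*U (b(U) = 5 - ((U**2 + 5*U) + U) = 5 - (U**2 + 6*U) = 5 + (-U**2 - 6*U) = 5 - U**2 - 6*U)
q(L) = 5 - 2*L - L**2/4 (q(L) = L + (5 - (L/2)**2 - 3*L) = L + (5 - L**2/4 - 3*L) = L + (5 - 3*L - L**2/4) = 5 - 2*L - L**2/4)
(-25819 + 13120) + q(D) = (-25819 + 13120) + (5 - 2*105 - 1/4*105**2) = -12699 + (5 - 210 - 1/4*11025) = -12699 + (5 - 210 - 11025/4) = -12699 - 11845/4 = -62641/4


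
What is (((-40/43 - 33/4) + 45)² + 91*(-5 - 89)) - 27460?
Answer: -1027480255/29584 ≈ -34731.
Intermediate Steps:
(((-40/43 - 33/4) + 45)² + 91*(-5 - 89)) - 27460 = (((-40*1/43 - 33*¼) + 45)² + 91*(-94)) - 27460 = (((-40/43 - 33/4) + 45)² - 8554) - 27460 = ((-1579/172 + 45)² - 8554) - 27460 = ((6161/172)² - 8554) - 27460 = (37957921/29584 - 8554) - 27460 = -215103615/29584 - 27460 = -1027480255/29584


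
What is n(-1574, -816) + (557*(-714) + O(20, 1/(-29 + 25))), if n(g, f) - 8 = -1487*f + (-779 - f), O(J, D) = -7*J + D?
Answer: 3262395/4 ≈ 8.1560e+5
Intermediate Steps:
O(J, D) = D - 7*J
n(g, f) = -771 - 1488*f (n(g, f) = 8 + (-1487*f + (-779 - f)) = 8 + (-779 - 1488*f) = -771 - 1488*f)
n(-1574, -816) + (557*(-714) + O(20, 1/(-29 + 25))) = (-771 - 1488*(-816)) + (557*(-714) + (1/(-29 + 25) - 7*20)) = (-771 + 1214208) + (-397698 + (1/(-4) - 140)) = 1213437 + (-397698 + (-¼ - 140)) = 1213437 + (-397698 - 561/4) = 1213437 - 1591353/4 = 3262395/4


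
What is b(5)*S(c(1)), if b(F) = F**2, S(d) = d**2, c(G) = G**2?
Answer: 25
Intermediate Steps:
b(5)*S(c(1)) = 5**2*(1**2)**2 = 25*1**2 = 25*1 = 25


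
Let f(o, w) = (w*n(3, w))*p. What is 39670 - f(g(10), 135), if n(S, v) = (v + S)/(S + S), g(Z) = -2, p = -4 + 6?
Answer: 33460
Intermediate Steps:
p = 2
n(S, v) = (S + v)/(2*S) (n(S, v) = (S + v)/((2*S)) = (S + v)*(1/(2*S)) = (S + v)/(2*S))
f(o, w) = 2*w*(½ + w/6) (f(o, w) = (w*((½)*(3 + w)/3))*2 = (w*((½)*(⅓)*(3 + w)))*2 = (w*(½ + w/6))*2 = 2*w*(½ + w/6))
39670 - f(g(10), 135) = 39670 - 135*(3 + 135)/3 = 39670 - 135*138/3 = 39670 - 1*6210 = 39670 - 6210 = 33460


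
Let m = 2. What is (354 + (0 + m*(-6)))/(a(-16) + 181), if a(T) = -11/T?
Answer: 32/17 ≈ 1.8824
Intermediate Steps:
(354 + (0 + m*(-6)))/(a(-16) + 181) = (354 + (0 + 2*(-6)))/(-11/(-16) + 181) = (354 + (0 - 12))/(-11*(-1/16) + 181) = (354 - 12)/(11/16 + 181) = 342/(2907/16) = 342*(16/2907) = 32/17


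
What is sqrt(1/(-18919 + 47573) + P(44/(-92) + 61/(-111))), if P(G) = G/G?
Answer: sqrt(821080370)/28654 ≈ 1.0000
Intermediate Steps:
P(G) = 1
sqrt(1/(-18919 + 47573) + P(44/(-92) + 61/(-111))) = sqrt(1/(-18919 + 47573) + 1) = sqrt(1/28654 + 1) = sqrt(28655/28654) = sqrt(821080370)/28654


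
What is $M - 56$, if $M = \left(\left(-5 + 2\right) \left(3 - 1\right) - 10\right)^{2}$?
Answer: $200$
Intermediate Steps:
$M = 256$ ($M = \left(\left(-3\right) 2 - 10\right)^{2} = \left(-6 - 10\right)^{2} = \left(-16\right)^{2} = 256$)
$M - 56 = 256 - 56 = 200$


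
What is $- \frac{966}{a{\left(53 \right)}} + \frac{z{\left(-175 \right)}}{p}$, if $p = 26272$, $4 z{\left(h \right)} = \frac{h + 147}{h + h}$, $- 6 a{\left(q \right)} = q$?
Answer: $\frac{7613625653}{69620800} \approx 109.36$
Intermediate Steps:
$a{\left(q \right)} = - \frac{q}{6}$
$z{\left(h \right)} = \frac{147 + h}{8 h}$ ($z{\left(h \right)} = \frac{\left(h + 147\right) \frac{1}{h + h}}{4} = \frac{\left(147 + h\right) \frac{1}{2 h}}{4} = \frac{\frac{1}{2} \frac{1}{h} \left(147 + h\right)}{4} = \frac{147 + h}{8 h}$)
$- \frac{966}{a{\left(53 \right)}} + \frac{z{\left(-175 \right)}}{p} = - \frac{966}{\left(- \frac{1}{6}\right) 53} + \frac{\frac{1}{8} \frac{1}{-175} \left(147 - 175\right)}{26272} = - \frac{966}{- \frac{53}{6}} + \frac{1}{8} \left(- \frac{1}{175}\right) \left(-28\right) \frac{1}{26272} = \left(-966\right) \left(- \frac{6}{53}\right) + \frac{1}{50} \cdot \frac{1}{26272} = \frac{5796}{53} + \frac{1}{1313600} = \frac{7613625653}{69620800}$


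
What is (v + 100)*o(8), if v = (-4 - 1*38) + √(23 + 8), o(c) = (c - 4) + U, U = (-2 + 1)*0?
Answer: 232 + 4*√31 ≈ 254.27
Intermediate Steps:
U = 0 (U = -1*0 = 0)
o(c) = -4 + c (o(c) = (c - 4) + 0 = (-4 + c) + 0 = -4 + c)
v = -42 + √31 (v = (-4 - 38) + √31 = -42 + √31 ≈ -36.432)
(v + 100)*o(8) = ((-42 + √31) + 100)*(-4 + 8) = (58 + √31)*4 = 232 + 4*√31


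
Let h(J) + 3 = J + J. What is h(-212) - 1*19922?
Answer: -20349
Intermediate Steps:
h(J) = -3 + 2*J (h(J) = -3 + (J + J) = -3 + 2*J)
h(-212) - 1*19922 = (-3 + 2*(-212)) - 1*19922 = (-3 - 424) - 19922 = -427 - 19922 = -20349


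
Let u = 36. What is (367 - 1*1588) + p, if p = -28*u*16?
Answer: -17349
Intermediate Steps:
p = -16128 (p = -28*36*16 = -1008*16 = -16128)
(367 - 1*1588) + p = (367 - 1*1588) - 16128 = (367 - 1588) - 16128 = -1221 - 16128 = -17349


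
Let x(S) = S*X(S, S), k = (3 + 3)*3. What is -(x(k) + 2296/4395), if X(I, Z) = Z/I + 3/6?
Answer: -120961/4395 ≈ -27.522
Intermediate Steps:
X(I, Z) = ½ + Z/I (X(I, Z) = Z/I + 3*(⅙) = Z/I + ½ = ½ + Z/I)
k = 18 (k = 6*3 = 18)
x(S) = 3*S/2 (x(S) = S*((S + S/2)/S) = S*((3*S/2)/S) = S*(3/2) = 3*S/2)
-(x(k) + 2296/4395) = -((3/2)*18 + 2296/4395) = -(27 + 2296*(1/4395)) = -(27 + 2296/4395) = -1*120961/4395 = -120961/4395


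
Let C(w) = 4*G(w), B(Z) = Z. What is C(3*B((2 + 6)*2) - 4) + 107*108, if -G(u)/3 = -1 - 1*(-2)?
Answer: 11544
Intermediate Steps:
G(u) = -3 (G(u) = -3*(-1 - 1*(-2)) = -3*(-1 + 2) = -3*1 = -3)
C(w) = -12 (C(w) = 4*(-3) = -12)
C(3*B((2 + 6)*2) - 4) + 107*108 = -12 + 107*108 = -12 + 11556 = 11544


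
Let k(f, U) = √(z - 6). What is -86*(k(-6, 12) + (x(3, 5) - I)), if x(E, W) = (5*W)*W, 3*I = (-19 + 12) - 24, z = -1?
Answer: -34916/3 - 86*I*√7 ≈ -11639.0 - 227.53*I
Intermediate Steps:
I = -31/3 (I = ((-19 + 12) - 24)/3 = (-7 - 24)/3 = (⅓)*(-31) = -31/3 ≈ -10.333)
x(E, W) = 5*W²
k(f, U) = I*√7 (k(f, U) = √(-1 - 6) = √(-7) = I*√7)
-86*(k(-6, 12) + (x(3, 5) - I)) = -86*(I*√7 + (5*5² - 1*(-31/3))) = -86*(I*√7 + (5*25 + 31/3)) = -86*(I*√7 + (125 + 31/3)) = -86*(I*√7 + 406/3) = -86*(406/3 + I*√7) = -34916/3 - 86*I*√7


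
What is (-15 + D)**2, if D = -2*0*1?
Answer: 225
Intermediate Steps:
D = 0 (D = 0*1 = 0)
(-15 + D)**2 = (-15 + 0)**2 = (-15)**2 = 225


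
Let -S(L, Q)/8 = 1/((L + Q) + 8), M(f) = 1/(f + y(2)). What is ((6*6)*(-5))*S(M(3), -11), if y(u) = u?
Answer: -3600/7 ≈ -514.29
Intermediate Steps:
M(f) = 1/(2 + f) (M(f) = 1/(f + 2) = 1/(2 + f))
S(L, Q) = -8/(8 + L + Q) (S(L, Q) = -8/((L + Q) + 8) = -8/(8 + L + Q))
((6*6)*(-5))*S(M(3), -11) = ((6*6)*(-5))*(-8/(8 + 1/(2 + 3) - 11)) = (36*(-5))*(-8/(8 + 1/5 - 11)) = -(-1440)/(8 + ⅕ - 11) = -(-1440)/(-14/5) = -(-1440)*(-5)/14 = -180*20/7 = -3600/7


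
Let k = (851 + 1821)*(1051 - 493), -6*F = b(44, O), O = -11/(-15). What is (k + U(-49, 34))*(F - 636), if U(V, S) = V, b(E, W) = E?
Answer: -2877489110/3 ≈ -9.5916e+8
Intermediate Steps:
O = 11/15 (O = -11*(-1/15) = 11/15 ≈ 0.73333)
F = -22/3 (F = -⅙*44 = -22/3 ≈ -7.3333)
k = 1490976 (k = 2672*558 = 1490976)
(k + U(-49, 34))*(F - 636) = (1490976 - 49)*(-22/3 - 636) = 1490927*(-1930/3) = -2877489110/3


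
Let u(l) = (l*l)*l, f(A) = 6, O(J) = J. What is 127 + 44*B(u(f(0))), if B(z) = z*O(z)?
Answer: 2052991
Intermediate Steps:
u(l) = l³ (u(l) = l²*l = l³)
B(z) = z² (B(z) = z*z = z²)
127 + 44*B(u(f(0))) = 127 + 44*(6³)² = 127 + 44*216² = 127 + 44*46656 = 127 + 2052864 = 2052991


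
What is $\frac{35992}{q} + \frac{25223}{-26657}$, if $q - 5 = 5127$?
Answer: $\frac{207498577}{34200931} \approx 6.067$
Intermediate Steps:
$q = 5132$ ($q = 5 + 5127 = 5132$)
$\frac{35992}{q} + \frac{25223}{-26657} = \frac{35992}{5132} + \frac{25223}{-26657} = 35992 \cdot \frac{1}{5132} + 25223 \left(- \frac{1}{26657}\right) = \frac{8998}{1283} - \frac{25223}{26657} = \frac{207498577}{34200931}$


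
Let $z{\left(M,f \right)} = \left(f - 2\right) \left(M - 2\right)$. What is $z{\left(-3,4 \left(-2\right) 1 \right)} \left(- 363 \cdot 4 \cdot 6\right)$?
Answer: $-435600$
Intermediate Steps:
$z{\left(M,f \right)} = \left(-2 + M\right) \left(-2 + f\right)$ ($z{\left(M,f \right)} = \left(-2 + f\right) \left(-2 + M\right) = \left(-2 + M\right) \left(-2 + f\right)$)
$z{\left(-3,4 \left(-2\right) 1 \right)} \left(- 363 \cdot 4 \cdot 6\right) = \left(4 - -6 - 2 \cdot 4 \left(-2\right) 1 - 3 \cdot 4 \left(-2\right) 1\right) \left(- 363 \cdot 4 \cdot 6\right) = \left(4 + 6 - 2 \left(\left(-8\right) 1\right) - 3 \left(\left(-8\right) 1\right)\right) \left(\left(-363\right) 24\right) = \left(4 + 6 - -16 - -24\right) \left(-8712\right) = \left(4 + 6 + 16 + 24\right) \left(-8712\right) = 50 \left(-8712\right) = -435600$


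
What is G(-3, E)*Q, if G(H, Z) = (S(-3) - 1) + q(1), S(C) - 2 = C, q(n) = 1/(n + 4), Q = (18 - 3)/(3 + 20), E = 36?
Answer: -27/23 ≈ -1.1739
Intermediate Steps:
Q = 15/23 ≈ 0.65217
q(n) = 1/(4 + n)
S(C) = 2 + C
G(H, Z) = -9/5 (G(H, Z) = ((2 - 3) - 1) + 1/(4 + 1) = (-1 - 1) + 1/5 = -2 + ⅕ = -9/5)
G(-3, E)*Q = -9/5*15/23 = -27/23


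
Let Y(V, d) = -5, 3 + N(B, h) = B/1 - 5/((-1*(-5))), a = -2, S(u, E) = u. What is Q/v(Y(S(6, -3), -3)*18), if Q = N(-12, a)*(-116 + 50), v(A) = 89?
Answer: 1056/89 ≈ 11.865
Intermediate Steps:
N(B, h) = -4 + B (N(B, h) = -3 + (B/1 - 5/((-1*(-5)))) = -3 + (B*1 - 5/5) = -3 + (B - 5*1/5) = -3 + (B - 1) = -3 + (-1 + B) = -4 + B)
Q = 1056 (Q = (-4 - 12)*(-116 + 50) = -16*(-66) = 1056)
Q/v(Y(S(6, -3), -3)*18) = 1056/89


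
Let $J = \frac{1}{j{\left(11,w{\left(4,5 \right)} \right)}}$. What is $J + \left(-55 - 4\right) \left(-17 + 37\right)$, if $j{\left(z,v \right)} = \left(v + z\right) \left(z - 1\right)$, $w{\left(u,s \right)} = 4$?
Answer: $- \frac{176999}{150} \approx -1180.0$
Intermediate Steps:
$j{\left(z,v \right)} = \left(-1 + z\right) \left(v + z\right)$ ($j{\left(z,v \right)} = \left(v + z\right) \left(-1 + z\right) = \left(-1 + z\right) \left(v + z\right)$)
$J = \frac{1}{150}$ ($J = \frac{1}{11^{2} - 4 - 11 + 4 \cdot 11} = \frac{1}{121 - 4 - 11 + 44} = \frac{1}{150} \approx 0.0066667$)
$J + \left(-55 - 4\right) \left(-17 + 37\right) = \frac{1}{150} + \left(-55 - 4\right) \left(-17 + 37\right) = \frac{1}{150} - 1180 = - \frac{176999}{150}$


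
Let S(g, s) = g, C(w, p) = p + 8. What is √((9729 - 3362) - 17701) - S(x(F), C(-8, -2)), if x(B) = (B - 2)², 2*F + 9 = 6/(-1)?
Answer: -361/4 + I*√11334 ≈ -90.25 + 106.46*I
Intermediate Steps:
F = -15/2 (F = -9/2 + (6/(-1))/2 = -9/2 + (6*(-1))/2 = -9/2 + (½)*(-6) = -9/2 - 3 = -15/2 ≈ -7.5000)
x(B) = (-2 + B)²
C(w, p) = 8 + p
√((9729 - 3362) - 17701) - S(x(F), C(-8, -2)) = √((9729 - 3362) - 17701) - (-2 - 15/2)² = √(6367 - 17701) - (-19/2)² = √(-11334) - 1*361/4 = I*√11334 - 361/4 = -361/4 + I*√11334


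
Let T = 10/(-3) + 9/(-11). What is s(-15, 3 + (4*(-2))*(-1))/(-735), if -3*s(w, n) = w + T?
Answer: -632/72765 ≈ -0.0086855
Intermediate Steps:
T = -137/33 (T = 10*(-⅓) + 9*(-1/11) = -10/3 - 9/11 = -137/33 ≈ -4.1515)
s(w, n) = 137/99 - w/3 (s(w, n) = -(w - 137/33)/3 = -(-137/33 + w)/3 = 137/99 - w/3)
s(-15, 3 + (4*(-2))*(-1))/(-735) = (137/99 - ⅓*(-15))/(-735) = (137/99 + 5)*(-1/735) = (632/99)*(-1/735) = -632/72765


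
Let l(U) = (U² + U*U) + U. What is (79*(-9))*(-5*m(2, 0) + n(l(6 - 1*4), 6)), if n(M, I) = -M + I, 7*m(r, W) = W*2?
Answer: 2844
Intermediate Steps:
m(r, W) = 2*W/7 (m(r, W) = (W*2)/7 = (2*W)/7 = 2*W/7)
l(U) = U + 2*U² (l(U) = (U² + U²) + U = 2*U² + U = U + 2*U²)
n(M, I) = I - M
(79*(-9))*(-5*m(2, 0) + n(l(6 - 1*4), 6)) = (79*(-9))*(-10*0/7 + (6 - (6 - 1*4)*(1 + 2*(6 - 1*4)))) = -711*(-5*0 + (6 - (6 - 4)*(1 + 2*(6 - 4)))) = -711*(0 + (6 - 2*(1 + 2*2))) = -711*(0 + (6 - 2*(1 + 4))) = -711*(0 + (6 - 2*5)) = -711*(0 + (6 - 1*10)) = -711*(0 + (6 - 10)) = -711*(0 - 4) = -711*(-4) = 2844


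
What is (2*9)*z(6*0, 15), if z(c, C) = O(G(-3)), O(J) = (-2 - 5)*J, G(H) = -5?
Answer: 630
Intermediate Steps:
O(J) = -7*J
z(c, C) = 35 (z(c, C) = -7*(-5) = 35)
(2*9)*z(6*0, 15) = (2*9)*35 = 18*35 = 630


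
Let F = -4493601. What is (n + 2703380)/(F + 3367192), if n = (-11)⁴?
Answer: -2718021/1126409 ≈ -2.4130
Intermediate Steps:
n = 14641
(n + 2703380)/(F + 3367192) = (14641 + 2703380)/(-4493601 + 3367192) = 2718021/(-1126409) = 2718021*(-1/1126409) = -2718021/1126409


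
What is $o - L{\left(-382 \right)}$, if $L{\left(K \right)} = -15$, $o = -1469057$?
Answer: $-1469042$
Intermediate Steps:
$o - L{\left(-382 \right)} = -1469057 - -15 = -1469057 + 15 = -1469042$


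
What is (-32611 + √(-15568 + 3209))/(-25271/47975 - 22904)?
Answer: 1564512725/1098844671 - 47975*I*√12359/1098844671 ≈ 1.4238 - 0.0048537*I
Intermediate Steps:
(-32611 + √(-15568 + 3209))/(-25271/47975 - 22904) = (-32611 + √(-12359))/(-25271*1/47975 - 22904) = (-32611 + I*√12359)/(-25271/47975 - 22904) = (-32611 + I*√12359)/(-1098844671/47975) = (-32611 + I*√12359)*(-47975/1098844671) = 1564512725/1098844671 - 47975*I*√12359/1098844671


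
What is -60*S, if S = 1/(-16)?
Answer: 15/4 ≈ 3.7500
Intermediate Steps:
S = -1/16 ≈ -0.062500
-60*S = -60*(-1/16) = 15/4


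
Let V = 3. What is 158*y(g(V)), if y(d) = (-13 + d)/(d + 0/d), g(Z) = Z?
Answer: -1580/3 ≈ -526.67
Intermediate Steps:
y(d) = (-13 + d)/d (y(d) = (-13 + d)/(d + 0) = (-13 + d)/d)
158*y(g(V)) = 158*((-13 + 3)/3) = 158*((⅓)*(-10)) = 158*(-10/3) = -1580/3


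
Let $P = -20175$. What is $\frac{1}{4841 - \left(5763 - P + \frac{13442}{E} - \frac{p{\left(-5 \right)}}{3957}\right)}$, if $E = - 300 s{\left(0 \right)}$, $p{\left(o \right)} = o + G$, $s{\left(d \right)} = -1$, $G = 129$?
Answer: $- \frac{65950}{1394300083} \approx -4.73 \cdot 10^{-5}$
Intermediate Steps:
$p{\left(o \right)} = 129 + o$ ($p{\left(o \right)} = o + 129 = 129 + o$)
$E = 300$ ($E = \left(-300\right) \left(-1\right) = 300$)
$\frac{1}{4841 - \left(5763 - P + \frac{13442}{E} - \frac{p{\left(-5 \right)}}{3957}\right)} = \frac{1}{4841 - \left(\frac{3897421}{150} - \frac{129 - 5}{3957}\right)} = \frac{1}{4841 + \left(\left(-5763 + \left(\left(-13442\right) \frac{1}{300} + 124 \cdot \frac{1}{3957}\right)\right) - 20175\right)} = \frac{1}{4841 + \left(\left(-5763 + \left(- \frac{6721}{150} + \frac{124}{3957}\right)\right) - 20175\right)} = \frac{1}{4841 - \frac{1713564033}{65950}} = \frac{1}{- \frac{1394300083}{65950}} = - \frac{65950}{1394300083}$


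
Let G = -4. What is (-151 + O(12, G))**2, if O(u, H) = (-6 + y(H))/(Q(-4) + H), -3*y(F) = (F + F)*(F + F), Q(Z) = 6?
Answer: 244036/9 ≈ 27115.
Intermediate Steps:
y(F) = -4*F**2/3 (y(F) = -(F + F)*(F + F)/3 = -2*F*2*F/3 = -4*F**2/3)
O(u, H) = (-6 - 4*H**2/3)/(6 + H)
(-151 + O(12, G))**2 = (-151 + 2*(-9 - 2*(-4)**2)/(3*(6 - 4)))**2 = (-151 + (2/3)*(-9 - 2*16)/2)**2 = (-151 + (2/3)*(1/2)*(-9 - 32))**2 = (-151 + (2/3)*(1/2)*(-41))**2 = (-151 - 41/3)**2 = (-494/3)**2 = 244036/9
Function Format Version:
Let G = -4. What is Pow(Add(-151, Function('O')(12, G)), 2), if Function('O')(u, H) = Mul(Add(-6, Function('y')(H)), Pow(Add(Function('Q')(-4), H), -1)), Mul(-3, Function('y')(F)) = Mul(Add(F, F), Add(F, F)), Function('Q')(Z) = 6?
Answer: Rational(244036, 9) ≈ 27115.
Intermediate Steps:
Function('y')(F) = Mul(Rational(-4, 3), Pow(F, 2)) (Function('y')(F) = Mul(Rational(-1, 3), Mul(Add(F, F), Add(F, F))) = Mul(Rational(-1, 3), Mul(Mul(2, F), Mul(2, F))) = Mul(Rational(-1, 3), Mul(4, Pow(F, 2))) = Mul(Rational(-4, 3), Pow(F, 2)))
Function('O')(u, H) = Mul(Pow(Add(6, H), -1), Add(-6, Mul(Rational(-4, 3), Pow(H, 2)))) (Function('O')(u, H) = Mul(Add(-6, Mul(Rational(-4, 3), Pow(H, 2))), Pow(Add(6, H), -1)) = Mul(Pow(Add(6, H), -1), Add(-6, Mul(Rational(-4, 3), Pow(H, 2)))))
Pow(Add(-151, Function('O')(12, G)), 2) = Pow(Add(-151, Mul(Rational(2, 3), Pow(Add(6, -4), -1), Add(-9, Mul(-2, Pow(-4, 2))))), 2) = Pow(Add(-151, Mul(Rational(2, 3), Pow(2, -1), Add(-9, Mul(-2, 16)))), 2) = Pow(Add(-151, Mul(Rational(2, 3), Rational(1, 2), Add(-9, -32))), 2) = Pow(Add(-151, Mul(Rational(2, 3), Rational(1, 2), -41)), 2) = Pow(Add(-151, Rational(-41, 3)), 2) = Pow(Rational(-494, 3), 2) = Rational(244036, 9)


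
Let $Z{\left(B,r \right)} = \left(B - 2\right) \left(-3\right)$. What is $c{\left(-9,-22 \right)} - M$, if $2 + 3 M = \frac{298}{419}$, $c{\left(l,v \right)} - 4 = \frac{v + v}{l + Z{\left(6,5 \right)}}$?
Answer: $\frac{57412}{8799} \approx 6.5248$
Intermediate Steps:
$Z{\left(B,r \right)} = 6 - 3 B$ ($Z{\left(B,r \right)} = \left(-2 + B\right) \left(-3\right) = 6 - 3 B$)
$c{\left(l,v \right)} = 4 + \frac{2 v}{-12 + l}$ ($c{\left(l,v \right)} = 4 + \frac{v + v}{l + \left(6 - 18\right)} = 4 + \frac{2 v}{l + \left(6 - 18\right)} = 4 + \frac{2 v}{l - 12} = 4 + \frac{2 v}{-12 + l}$)
$M = - \frac{180}{419}$ ($M = - \frac{2}{3} + \frac{298 \cdot \frac{1}{419}}{3} = - \frac{2}{3} + \frac{1}{3} \cdot \frac{298}{419} = - \frac{2}{3} + \frac{298}{1257} = - \frac{180}{419} \approx -0.42959$)
$c{\left(-9,-22 \right)} - M = \frac{2 \left(-24 - 22 + 2 \left(-9\right)\right)}{-12 - 9} - - \frac{180}{419} = \frac{2 \left(-24 - 22 - 18\right)}{-21} + \frac{180}{419} = 2 \left(- \frac{1}{21}\right) \left(-64\right) + \frac{180}{419} = \frac{128}{21} + \frac{180}{419} = \frac{57412}{8799}$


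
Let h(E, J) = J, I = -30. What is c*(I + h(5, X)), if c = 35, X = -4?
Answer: -1190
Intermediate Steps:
c*(I + h(5, X)) = 35*(-30 - 4) = 35*(-34) = -1190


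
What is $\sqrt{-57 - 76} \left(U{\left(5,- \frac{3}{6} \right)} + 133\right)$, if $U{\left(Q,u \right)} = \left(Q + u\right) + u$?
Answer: $137 i \sqrt{133} \approx 1580.0 i$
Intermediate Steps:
$U{\left(Q,u \right)} = Q + 2 u$
$\sqrt{-57 - 76} \left(U{\left(5,- \frac{3}{6} \right)} + 133\right) = \sqrt{-57 - 76} \left(\left(5 + 2 \left(- \frac{3}{6}\right)\right) + 133\right) = \sqrt{-133} \left(\left(5 + 2 \left(\left(-3\right) \frac{1}{6}\right)\right) + 133\right) = i \sqrt{133} \left(\left(5 + 2 \left(- \frac{1}{2}\right)\right) + 133\right) = i \sqrt{133} \left(\left(5 - 1\right) + 133\right) = i \sqrt{133} \left(4 + 133\right) = i \sqrt{133} \cdot 137 = 137 i \sqrt{133}$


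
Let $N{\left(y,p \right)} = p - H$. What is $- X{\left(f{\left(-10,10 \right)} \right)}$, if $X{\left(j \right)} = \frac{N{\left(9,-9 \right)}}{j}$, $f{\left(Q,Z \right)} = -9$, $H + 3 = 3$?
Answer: $-1$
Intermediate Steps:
$H = 0$ ($H = -3 + 3 = 0$)
$N{\left(y,p \right)} = p$ ($N{\left(y,p \right)} = p - 0 = p + 0 = p$)
$X{\left(j \right)} = - \frac{9}{j}$
$- X{\left(f{\left(-10,10 \right)} \right)} = - \frac{-9}{-9} = - \frac{\left(-9\right) \left(-1\right)}{9} = \left(-1\right) 1 = -1$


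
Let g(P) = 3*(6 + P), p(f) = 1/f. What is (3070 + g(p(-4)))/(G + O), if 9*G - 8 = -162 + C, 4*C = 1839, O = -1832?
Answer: -111141/64729 ≈ -1.7170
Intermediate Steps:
C = 1839/4 (C = (¼)*1839 = 1839/4 ≈ 459.75)
g(P) = 18 + 3*P
G = 1223/36 (G = 8/9 + (-162 + 1839/4)/9 = 8/9 + (⅑)*(1191/4) = 8/9 + 397/12 = 1223/36 ≈ 33.972)
(3070 + g(p(-4)))/(G + O) = (3070 + (18 + 3/(-4)))/(1223/36 - 1832) = (3070 + (18 + 3*(-¼)))/(-64729/36) = (3070 + (18 - ¾))*(-36/64729) = (3070 + 69/4)*(-36/64729) = (12349/4)*(-36/64729) = -111141/64729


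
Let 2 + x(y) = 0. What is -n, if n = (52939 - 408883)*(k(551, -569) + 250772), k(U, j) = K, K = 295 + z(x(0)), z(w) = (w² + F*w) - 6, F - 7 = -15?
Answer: 89370775464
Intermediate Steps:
F = -8 (F = 7 - 15 = -8)
x(y) = -2 (x(y) = -2 + 0 = -2)
z(w) = -6 + w² - 8*w (z(w) = (w² - 8*w) - 6 = -6 + w² - 8*w)
K = 309 (K = 295 + (-6 + (-2)² - 8*(-2)) = 295 + (-6 + 4 + 16) = 295 + 14 = 309)
k(U, j) = 309
n = -89370775464 (n = (52939 - 408883)*(309 + 250772) = -355944*251081 = -89370775464)
-n = -1*(-89370775464) = 89370775464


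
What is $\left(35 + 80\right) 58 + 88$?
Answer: $6758$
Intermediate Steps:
$\left(35 + 80\right) 58 + 88 = 115 \cdot 58 + 88 = 6670 + 88 = 6758$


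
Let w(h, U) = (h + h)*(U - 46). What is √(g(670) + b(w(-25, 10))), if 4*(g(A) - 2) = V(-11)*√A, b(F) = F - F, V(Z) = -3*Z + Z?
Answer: √(8 + 22*√670)/2 ≈ 12.015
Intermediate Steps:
V(Z) = -2*Z
w(h, U) = 2*h*(-46 + U) (w(h, U) = (2*h)*(-46 + U) = 2*h*(-46 + U))
b(F) = 0
g(A) = 2 + 11*√A/2 (g(A) = 2 + ((-2*(-11))*√A)/4 = 2 + (22*√A)/4 = 2 + 11*√A/2)
√(g(670) + b(w(-25, 10))) = √((2 + 11*√670/2) + 0) = √(2 + 11*√670/2)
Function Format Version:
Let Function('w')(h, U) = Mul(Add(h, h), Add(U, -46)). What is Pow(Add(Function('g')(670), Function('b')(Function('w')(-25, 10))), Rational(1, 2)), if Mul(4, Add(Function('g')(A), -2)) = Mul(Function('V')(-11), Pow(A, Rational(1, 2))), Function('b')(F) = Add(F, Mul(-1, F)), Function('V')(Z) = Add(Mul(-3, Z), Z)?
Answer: Mul(Rational(1, 2), Pow(Add(8, Mul(22, Pow(670, Rational(1, 2)))), Rational(1, 2))) ≈ 12.015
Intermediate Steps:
Function('V')(Z) = Mul(-2, Z)
Function('w')(h, U) = Mul(2, h, Add(-46, U)) (Function('w')(h, U) = Mul(Mul(2, h), Add(-46, U)) = Mul(2, h, Add(-46, U)))
Function('b')(F) = 0
Function('g')(A) = Add(2, Mul(Rational(11, 2), Pow(A, Rational(1, 2)))) (Function('g')(A) = Add(2, Mul(Rational(1, 4), Mul(Mul(-2, -11), Pow(A, Rational(1, 2))))) = Add(2, Mul(Rational(1, 4), Mul(22, Pow(A, Rational(1, 2))))) = Add(2, Mul(Rational(11, 2), Pow(A, Rational(1, 2)))))
Pow(Add(Function('g')(670), Function('b')(Function('w')(-25, 10))), Rational(1, 2)) = Pow(Add(Add(2, Mul(Rational(11, 2), Pow(670, Rational(1, 2)))), 0), Rational(1, 2)) = Pow(Add(2, Mul(Rational(11, 2), Pow(670, Rational(1, 2)))), Rational(1, 2))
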